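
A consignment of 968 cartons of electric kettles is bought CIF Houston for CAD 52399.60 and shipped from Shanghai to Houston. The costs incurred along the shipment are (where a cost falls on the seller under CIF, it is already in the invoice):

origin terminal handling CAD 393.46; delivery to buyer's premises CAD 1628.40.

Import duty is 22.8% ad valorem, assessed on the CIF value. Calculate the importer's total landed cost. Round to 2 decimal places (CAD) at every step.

Total landed cost: CAD 65975.11

CIF: the seller pays costs through ocean freight and marine insurance to the destination port.
Already in the invoice (seller's account under CIF): origin terminal — exclude.
The CIF price already equals the CIF value: 52399.60
Import duty = 52399.60 × 22.8% = 11947.11
Buyer bears: delivery 1628.40 + duty 11947.11 = 13575.51
Landed cost = invoice 52399.60 + 13575.51 = 65975.11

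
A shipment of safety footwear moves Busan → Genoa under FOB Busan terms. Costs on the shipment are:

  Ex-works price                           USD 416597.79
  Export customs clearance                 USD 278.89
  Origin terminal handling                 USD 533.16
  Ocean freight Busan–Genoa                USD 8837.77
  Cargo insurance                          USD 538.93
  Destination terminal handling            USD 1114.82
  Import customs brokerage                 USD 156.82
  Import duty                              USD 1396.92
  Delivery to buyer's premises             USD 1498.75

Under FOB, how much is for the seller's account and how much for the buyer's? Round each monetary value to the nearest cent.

FOB: the seller bears costs until goods are on board at the origin port; the buyer bears freight, insurance and all costs thereafter.
Seller's account: goods 416597.79 + export clearance 278.89 + origin terminal 533.16 = 417409.84
Buyer's account: freight 8837.77 + insurance 538.93 + destination terminal 1114.82 + brokerage 156.82 + duty 1396.92 + delivery 1498.75 = 13544.01

Seller: USD 417409.84; buyer: USD 13544.01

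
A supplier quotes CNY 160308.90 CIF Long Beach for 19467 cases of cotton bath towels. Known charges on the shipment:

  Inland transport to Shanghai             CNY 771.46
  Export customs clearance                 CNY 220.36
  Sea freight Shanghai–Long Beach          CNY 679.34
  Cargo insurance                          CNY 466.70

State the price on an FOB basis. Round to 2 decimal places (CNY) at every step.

Not relevant to the conversion: inland to port, export clearance — on the seller under both CIF and FOB; already in the CIF price and stays in the FOB price.
From CIF to FOB, the seller no longer bears: freight, insurance.
FOB price = 160308.90 − 679.34 − 466.70 = 159162.86

FOB price: CNY 159162.86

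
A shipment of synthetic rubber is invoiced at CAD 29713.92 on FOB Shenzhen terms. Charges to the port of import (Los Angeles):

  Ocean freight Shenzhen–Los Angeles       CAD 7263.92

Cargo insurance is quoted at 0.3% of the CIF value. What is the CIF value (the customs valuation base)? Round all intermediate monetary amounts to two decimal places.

CIF value: CAD 37089.11

Let C be the CIF value. C = FOB price + freight + 0.3% × C
C − 0.3% × C = 29713.92 + 7263.92
0.997 × C = 36977.84
C = 36977.84 / 0.997 = 37089.11
Insurance premium = 0.3% × 37089.11 = 111.27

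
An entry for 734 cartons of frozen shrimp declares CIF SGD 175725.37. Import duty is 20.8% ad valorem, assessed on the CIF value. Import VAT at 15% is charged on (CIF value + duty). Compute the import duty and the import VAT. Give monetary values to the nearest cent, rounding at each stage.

Import duty: SGD 36550.88; import VAT: SGD 31841.44

Import duty = 175725.37 × 20.8% = 36550.88
VAT base = CIF + duty = 175725.37 + 36550.88 = 212276.25
Import VAT = 212276.25 × 15% = 31841.44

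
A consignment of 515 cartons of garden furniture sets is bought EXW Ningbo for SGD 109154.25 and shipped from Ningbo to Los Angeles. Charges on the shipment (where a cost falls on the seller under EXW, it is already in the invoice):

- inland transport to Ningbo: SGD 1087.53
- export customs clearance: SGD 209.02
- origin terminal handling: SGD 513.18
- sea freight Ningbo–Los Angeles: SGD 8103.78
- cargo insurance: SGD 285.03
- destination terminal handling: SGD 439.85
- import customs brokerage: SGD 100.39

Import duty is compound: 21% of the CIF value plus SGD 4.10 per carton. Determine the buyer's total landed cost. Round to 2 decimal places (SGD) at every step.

Total landed cost: SGD 147068.62

EXW: the seller makes goods available at their premises; the buyer bears all onward costs.
CIF value = EXW price + inland to port + export clearance + origin terminal + freight + insurance = 109154.25 + 1087.53 + 209.02 + 513.18 + 8103.78 + 285.03 = 119352.79
Ad valorem component: 119352.79 × 21% = 25064.09
Specific component: 515 × 4.10 = 2111.50
Import duty = 25064.09 + 2111.50 = 27175.59
Buyer bears: inland to port 1087.53 + export clearance 209.02 + origin terminal 513.18 + freight 8103.78 + insurance 285.03 + destination terminal 439.85 + brokerage 100.39 + duty 27175.59 = 37914.37
Landed cost = invoice 109154.25 + 37914.37 = 147068.62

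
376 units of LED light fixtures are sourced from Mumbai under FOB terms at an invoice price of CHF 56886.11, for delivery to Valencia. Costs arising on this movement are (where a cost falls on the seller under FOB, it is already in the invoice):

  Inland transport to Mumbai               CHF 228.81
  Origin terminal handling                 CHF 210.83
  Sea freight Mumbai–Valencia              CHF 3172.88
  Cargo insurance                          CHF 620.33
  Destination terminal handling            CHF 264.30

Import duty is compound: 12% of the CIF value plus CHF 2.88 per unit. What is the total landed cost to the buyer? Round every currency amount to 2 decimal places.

Total landed cost: CHF 69308.02

FOB: the seller bears costs until goods are on board at the origin port; the buyer bears freight, insurance and all costs thereafter.
Already in the invoice (seller's account under FOB): inland to port, origin terminal — exclude.
CIF value = FOB price + freight + insurance = 56886.11 + 3172.88 + 620.33 = 60679.32
Ad valorem component: 60679.32 × 12% = 7281.52
Specific component: 376 × 2.88 = 1082.88
Import duty = 7281.52 + 1082.88 = 8364.40
Buyer bears: freight 3172.88 + insurance 620.33 + destination terminal 264.30 + duty 8364.40 = 12421.91
Landed cost = invoice 56886.11 + 12421.91 = 69308.02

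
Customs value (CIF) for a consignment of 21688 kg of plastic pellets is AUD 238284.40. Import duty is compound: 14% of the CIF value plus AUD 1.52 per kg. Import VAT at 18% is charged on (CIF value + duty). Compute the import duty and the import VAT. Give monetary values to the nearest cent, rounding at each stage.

Ad valorem component: 238284.40 × 14% = 33359.82
Specific component: 21688 × 1.52 = 32965.76
Import duty = 33359.82 + 32965.76 = 66325.58
VAT base = CIF + duty = 238284.40 + 66325.58 = 304609.98
Import VAT = 304609.98 × 18% = 54829.80

Import duty: AUD 66325.58; import VAT: AUD 54829.80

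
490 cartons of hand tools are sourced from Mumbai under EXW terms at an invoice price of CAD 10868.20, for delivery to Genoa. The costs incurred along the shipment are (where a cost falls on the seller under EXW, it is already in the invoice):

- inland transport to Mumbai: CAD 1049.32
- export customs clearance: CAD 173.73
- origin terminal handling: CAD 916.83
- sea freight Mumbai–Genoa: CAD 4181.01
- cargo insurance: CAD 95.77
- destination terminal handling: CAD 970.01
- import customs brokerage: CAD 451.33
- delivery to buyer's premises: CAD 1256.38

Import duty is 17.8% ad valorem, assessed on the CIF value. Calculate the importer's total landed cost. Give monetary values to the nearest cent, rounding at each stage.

Total landed cost: CAD 23039.29

EXW: the seller makes goods available at their premises; the buyer bears all onward costs.
CIF value = EXW price + inland to port + export clearance + origin terminal + freight + insurance = 10868.20 + 1049.32 + 173.73 + 916.83 + 4181.01 + 95.77 = 17284.86
Import duty = 17284.86 × 17.8% = 3076.71
Buyer bears: inland to port 1049.32 + export clearance 173.73 + origin terminal 916.83 + freight 4181.01 + insurance 95.77 + destination terminal 970.01 + brokerage 451.33 + delivery 1256.38 + duty 3076.71 = 12171.09
Landed cost = invoice 10868.20 + 12171.09 = 23039.29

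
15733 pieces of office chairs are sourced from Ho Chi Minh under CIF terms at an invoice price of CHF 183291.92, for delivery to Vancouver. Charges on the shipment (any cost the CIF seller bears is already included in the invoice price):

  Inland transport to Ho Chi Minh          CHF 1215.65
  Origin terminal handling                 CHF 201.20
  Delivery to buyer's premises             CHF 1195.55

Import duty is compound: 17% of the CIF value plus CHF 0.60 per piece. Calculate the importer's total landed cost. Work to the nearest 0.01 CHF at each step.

CIF: the seller pays costs through ocean freight and marine insurance to the destination port.
Already in the invoice (seller's account under CIF): inland to port, origin terminal — exclude.
The CIF price already equals the CIF value: 183291.92
Ad valorem component: 183291.92 × 17% = 31159.63
Specific component: 15733 × 0.60 = 9439.80
Import duty = 31159.63 + 9439.80 = 40599.43
Buyer bears: delivery 1195.55 + duty 40599.43 = 41794.98
Landed cost = invoice 183291.92 + 41794.98 = 225086.90

Total landed cost: CHF 225086.90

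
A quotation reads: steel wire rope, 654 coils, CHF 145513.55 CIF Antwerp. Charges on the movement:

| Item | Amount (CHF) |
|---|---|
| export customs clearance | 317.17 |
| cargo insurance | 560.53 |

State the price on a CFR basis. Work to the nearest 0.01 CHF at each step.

Not relevant to the conversion: export clearance — on the seller under both CIF and CFR; already in the CIF price and stays in the CFR price.
From CIF to CFR, the seller no longer bears: insurance.
CFR price = 145513.55 − 560.53 = 144953.02

CFR price: CHF 144953.02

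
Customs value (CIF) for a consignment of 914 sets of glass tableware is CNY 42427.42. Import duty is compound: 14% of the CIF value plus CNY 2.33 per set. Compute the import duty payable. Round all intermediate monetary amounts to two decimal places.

Import duty: CNY 8069.46

Ad valorem component: 42427.42 × 14% = 5939.84
Specific component: 914 × 2.33 = 2129.62
Import duty = 5939.84 + 2129.62 = 8069.46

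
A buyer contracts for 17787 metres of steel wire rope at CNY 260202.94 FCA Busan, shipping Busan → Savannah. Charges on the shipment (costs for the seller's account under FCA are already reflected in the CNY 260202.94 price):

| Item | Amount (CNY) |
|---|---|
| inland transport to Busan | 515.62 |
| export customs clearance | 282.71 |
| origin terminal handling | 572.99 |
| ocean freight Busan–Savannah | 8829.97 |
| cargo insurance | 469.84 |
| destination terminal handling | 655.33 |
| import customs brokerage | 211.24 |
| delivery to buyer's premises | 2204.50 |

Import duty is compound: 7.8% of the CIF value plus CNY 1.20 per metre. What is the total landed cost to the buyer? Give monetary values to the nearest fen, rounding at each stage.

Total landed cost: CNY 315557.12

FCA: the seller delivers export-cleared goods to the carrier; the buyer bears costs from that point.
Already in the invoice (seller's account under FCA): inland to port, export clearance — exclude.
CIF value = FCA price + origin terminal + freight + insurance = 260202.94 + 572.99 + 8829.97 + 469.84 = 270075.74
Ad valorem component: 270075.74 × 7.8% = 21065.91
Specific component: 17787 × 1.20 = 21344.40
Import duty = 21065.91 + 21344.40 = 42410.31
Buyer bears: origin terminal 572.99 + freight 8829.97 + insurance 469.84 + destination terminal 655.33 + brokerage 211.24 + delivery 2204.50 + duty 42410.31 = 55354.18
Landed cost = invoice 260202.94 + 55354.18 = 315557.12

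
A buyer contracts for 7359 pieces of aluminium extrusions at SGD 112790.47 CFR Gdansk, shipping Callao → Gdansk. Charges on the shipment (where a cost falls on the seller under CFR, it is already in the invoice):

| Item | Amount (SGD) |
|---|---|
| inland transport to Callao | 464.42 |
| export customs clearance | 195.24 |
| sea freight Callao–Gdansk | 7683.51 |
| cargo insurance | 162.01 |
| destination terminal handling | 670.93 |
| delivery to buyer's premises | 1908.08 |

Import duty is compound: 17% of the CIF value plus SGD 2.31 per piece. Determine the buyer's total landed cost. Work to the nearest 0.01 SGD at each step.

CFR: the seller pays costs through ocean freight to the destination port, but not insurance.
Already in the invoice (seller's account under CFR): inland to port, export clearance, freight — exclude.
CIF value = CFR price + insurance = 112790.47 + 162.01 = 112952.48
Ad valorem component: 112952.48 × 17% = 19201.92
Specific component: 7359 × 2.31 = 16999.29
Import duty = 19201.92 + 16999.29 = 36201.21
Buyer bears: insurance 162.01 + destination terminal 670.93 + delivery 1908.08 + duty 36201.21 = 38942.23
Landed cost = invoice 112790.47 + 38942.23 = 151732.70

Total landed cost: SGD 151732.70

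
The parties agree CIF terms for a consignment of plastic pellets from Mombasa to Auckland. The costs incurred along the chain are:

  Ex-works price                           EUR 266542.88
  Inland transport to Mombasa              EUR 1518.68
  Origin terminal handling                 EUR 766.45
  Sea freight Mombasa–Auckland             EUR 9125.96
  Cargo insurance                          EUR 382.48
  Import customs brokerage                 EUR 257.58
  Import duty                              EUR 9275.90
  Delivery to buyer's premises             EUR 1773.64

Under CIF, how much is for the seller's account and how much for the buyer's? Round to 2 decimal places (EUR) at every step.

Seller: EUR 278336.45; buyer: EUR 11307.12

CIF: the seller pays costs through ocean freight and marine insurance to the destination port.
Seller's account: goods 266542.88 + inland to port 1518.68 + origin terminal 766.45 + freight 9125.96 + insurance 382.48 = 278336.45
Buyer's account: brokerage 257.58 + duty 9275.90 + delivery 1773.64 = 11307.12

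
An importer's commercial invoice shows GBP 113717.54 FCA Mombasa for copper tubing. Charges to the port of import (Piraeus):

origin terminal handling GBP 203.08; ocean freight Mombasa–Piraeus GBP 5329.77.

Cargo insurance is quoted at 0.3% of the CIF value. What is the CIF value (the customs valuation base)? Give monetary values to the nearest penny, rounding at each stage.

CIF value: GBP 119609.22

Let C be the CIF value. C = FCA price + pre-shipment costs + freight + 0.3% × C
C − 0.3% × C = 113717.54 + 203.08 + 5329.77
0.997 × C = 119250.39
C = 119250.39 / 0.997 = 119609.22
Insurance premium = 0.3% × 119609.22 = 358.83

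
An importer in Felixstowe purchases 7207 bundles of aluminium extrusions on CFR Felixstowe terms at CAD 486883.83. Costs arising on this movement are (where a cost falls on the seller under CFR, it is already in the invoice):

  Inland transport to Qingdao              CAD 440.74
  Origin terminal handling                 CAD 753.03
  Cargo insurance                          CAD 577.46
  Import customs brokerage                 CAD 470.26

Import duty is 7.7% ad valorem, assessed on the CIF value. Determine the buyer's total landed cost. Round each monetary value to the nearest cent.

Total landed cost: CAD 525466.07

CFR: the seller pays costs through ocean freight to the destination port, but not insurance.
Already in the invoice (seller's account under CFR): inland to port, origin terminal — exclude.
CIF value = CFR price + insurance = 486883.83 + 577.46 = 487461.29
Import duty = 487461.29 × 7.7% = 37534.52
Buyer bears: insurance 577.46 + brokerage 470.26 + duty 37534.52 = 38582.24
Landed cost = invoice 486883.83 + 38582.24 = 525466.07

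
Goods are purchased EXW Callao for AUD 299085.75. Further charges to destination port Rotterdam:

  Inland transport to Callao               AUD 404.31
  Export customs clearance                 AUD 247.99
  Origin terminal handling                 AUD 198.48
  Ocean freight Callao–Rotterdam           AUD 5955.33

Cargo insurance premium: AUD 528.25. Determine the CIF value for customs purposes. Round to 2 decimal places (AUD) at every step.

CIF = EXW price + pre-shipment costs + freight + insurance
CIF = 299085.75 + 404.31 + 247.99 + 198.48 + 5955.33 + 528.25 = 306420.11

CIF value: AUD 306420.11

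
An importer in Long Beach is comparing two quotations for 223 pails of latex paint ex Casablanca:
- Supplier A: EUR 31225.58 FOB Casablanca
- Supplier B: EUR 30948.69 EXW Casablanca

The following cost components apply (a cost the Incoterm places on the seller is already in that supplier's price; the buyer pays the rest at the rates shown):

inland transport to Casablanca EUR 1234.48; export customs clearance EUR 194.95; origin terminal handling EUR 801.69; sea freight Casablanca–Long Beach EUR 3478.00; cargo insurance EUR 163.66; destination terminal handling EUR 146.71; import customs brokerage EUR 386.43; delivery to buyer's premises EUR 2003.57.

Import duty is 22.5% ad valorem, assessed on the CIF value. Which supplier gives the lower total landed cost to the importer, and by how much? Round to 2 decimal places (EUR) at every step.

Supplier A (FOB):
CIF value = FOB price + freight + insurance = 31225.58 + 3478.00 + 163.66 = 34867.24
Import duty = 34867.24 × 22.5% = 7845.13
Buyer bears (A): 3478.00 + 163.66 + 146.71 + 386.43 + 2003.57 = 6178.37
Landed cost (A) = invoice 31225.58 + 6178.37 + duty 7845.13 = 45249.08
Supplier B (EXW):
CIF value = EXW price + inland to port + export clearance + origin terminal + freight + insurance = 30948.69 + 1234.48 + 194.95 + 801.69 + 3478.00 + 163.66 = 36821.47
Import duty = 36821.47 × 22.5% = 8284.83
Buyer bears (B): 1234.48 + 194.95 + 801.69 + 3478.00 + 163.66 + 146.71 + 386.43 + 2003.57 = 8409.49
Landed cost (B) = invoice 30948.69 + 8409.49 + duty 8284.83 = 47643.01
Difference = |45249.08 − 47643.01| = 2393.93

Supplier A is cheaper by EUR 2393.93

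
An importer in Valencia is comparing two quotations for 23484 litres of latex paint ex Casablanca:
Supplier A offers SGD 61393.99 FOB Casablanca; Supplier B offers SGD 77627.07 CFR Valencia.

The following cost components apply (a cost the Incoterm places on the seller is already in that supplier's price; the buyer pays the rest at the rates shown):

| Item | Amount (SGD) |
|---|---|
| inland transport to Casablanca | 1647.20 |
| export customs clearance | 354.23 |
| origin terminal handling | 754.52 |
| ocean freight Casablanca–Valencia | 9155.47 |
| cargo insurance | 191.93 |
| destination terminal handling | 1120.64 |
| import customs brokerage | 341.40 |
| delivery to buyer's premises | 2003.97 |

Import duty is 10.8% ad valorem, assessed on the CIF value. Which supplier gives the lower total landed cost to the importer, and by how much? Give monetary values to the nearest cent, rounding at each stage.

Supplier A (FOB):
CIF value = FOB price + freight + insurance = 61393.99 + 9155.47 + 191.93 = 70741.39
Import duty = 70741.39 × 10.8% = 7640.07
Buyer bears (A): 9155.47 + 191.93 + 1120.64 + 341.40 + 2003.97 = 12813.41
Landed cost (A) = invoice 61393.99 + 12813.41 + duty 7640.07 = 81847.47
Supplier B (CFR):
CIF value = CFR price + insurance = 77627.07 + 191.93 = 77819.00
Import duty = 77819.00 × 10.8% = 8404.45
Buyer bears (B): 191.93 + 1120.64 + 341.40 + 2003.97 = 3657.94
Landed cost (B) = invoice 77627.07 + 3657.94 + duty 8404.45 = 89689.46
Difference = |81847.47 − 89689.46| = 7841.99

Supplier A is cheaper by SGD 7841.99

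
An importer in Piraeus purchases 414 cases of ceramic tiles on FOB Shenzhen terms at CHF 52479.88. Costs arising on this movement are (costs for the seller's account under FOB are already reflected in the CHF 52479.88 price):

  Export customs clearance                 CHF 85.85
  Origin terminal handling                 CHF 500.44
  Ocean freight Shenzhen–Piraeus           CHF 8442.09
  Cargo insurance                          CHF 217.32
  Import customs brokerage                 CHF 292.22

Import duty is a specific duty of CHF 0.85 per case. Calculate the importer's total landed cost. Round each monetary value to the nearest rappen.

FOB: the seller bears costs until goods are on board at the origin port; the buyer bears freight, insurance and all costs thereafter.
Already in the invoice (seller's account under FOB): export clearance, origin terminal — exclude.
CIF value = FOB price + freight + insurance = 52479.88 + 8442.09 + 217.32 = 61139.29
Import duty = 414 × 0.85 = 351.90
Buyer bears: freight 8442.09 + insurance 217.32 + brokerage 292.22 + duty 351.90 = 9303.53
Landed cost = invoice 52479.88 + 9303.53 = 61783.41

Total landed cost: CHF 61783.41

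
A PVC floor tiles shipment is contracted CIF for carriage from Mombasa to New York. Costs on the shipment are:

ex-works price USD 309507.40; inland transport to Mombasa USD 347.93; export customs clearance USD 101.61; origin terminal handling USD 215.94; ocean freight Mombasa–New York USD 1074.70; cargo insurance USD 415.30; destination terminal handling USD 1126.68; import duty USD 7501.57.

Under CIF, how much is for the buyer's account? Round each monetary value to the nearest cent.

Buyer's account: USD 8628.25

CIF: the seller pays costs through ocean freight and marine insurance to the destination port.
Seller's account: goods 309507.40 + inland to port 347.93 + export clearance 101.61 + origin terminal 215.94 + freight 1074.70 + insurance 415.30 = 311662.88
Buyer's account: destination terminal 1126.68 + duty 7501.57 = 8628.25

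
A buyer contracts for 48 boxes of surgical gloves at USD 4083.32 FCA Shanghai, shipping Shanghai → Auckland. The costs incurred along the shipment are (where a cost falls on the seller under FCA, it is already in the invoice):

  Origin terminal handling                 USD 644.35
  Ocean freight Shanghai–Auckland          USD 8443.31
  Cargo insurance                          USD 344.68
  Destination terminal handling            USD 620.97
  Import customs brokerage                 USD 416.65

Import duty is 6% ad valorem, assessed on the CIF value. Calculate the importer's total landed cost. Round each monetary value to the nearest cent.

FCA: the seller delivers export-cleared goods to the carrier; the buyer bears costs from that point.
CIF value = FCA price + origin terminal + freight + insurance = 4083.32 + 644.35 + 8443.31 + 344.68 = 13515.66
Import duty = 13515.66 × 6% = 810.94
Buyer bears: origin terminal 644.35 + freight 8443.31 + insurance 344.68 + destination terminal 620.97 + brokerage 416.65 + duty 810.94 = 11280.90
Landed cost = invoice 4083.32 + 11280.90 = 15364.22

Total landed cost: USD 15364.22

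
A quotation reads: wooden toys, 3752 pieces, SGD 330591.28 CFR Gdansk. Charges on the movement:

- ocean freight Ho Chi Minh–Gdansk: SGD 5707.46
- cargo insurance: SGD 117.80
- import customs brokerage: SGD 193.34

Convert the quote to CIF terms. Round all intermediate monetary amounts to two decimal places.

CIF price: SGD 330709.08

Not relevant to the conversion: freight — on the seller under both CFR and CIF; already in the CFR price and stays in the CIF price. brokerage — on the buyer under both terms; not part of either seller's price.
From CFR to CIF, the seller additionally bears: insurance.
CIF price = 330591.28 + 117.80 = 330709.08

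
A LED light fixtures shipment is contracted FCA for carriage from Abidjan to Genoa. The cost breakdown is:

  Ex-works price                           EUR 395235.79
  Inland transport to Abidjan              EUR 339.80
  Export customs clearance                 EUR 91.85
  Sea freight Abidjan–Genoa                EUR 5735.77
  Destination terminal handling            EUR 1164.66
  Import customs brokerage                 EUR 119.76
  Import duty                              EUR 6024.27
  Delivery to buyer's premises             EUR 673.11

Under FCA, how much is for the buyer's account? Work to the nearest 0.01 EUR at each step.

Buyer's account: EUR 13717.57

FCA: the seller delivers export-cleared goods to the carrier; the buyer bears costs from that point.
Seller's account: goods 395235.79 + inland to port 339.80 + export clearance 91.85 = 395667.44
Buyer's account: freight 5735.77 + destination terminal 1164.66 + brokerage 119.76 + duty 6024.27 + delivery 673.11 = 13717.57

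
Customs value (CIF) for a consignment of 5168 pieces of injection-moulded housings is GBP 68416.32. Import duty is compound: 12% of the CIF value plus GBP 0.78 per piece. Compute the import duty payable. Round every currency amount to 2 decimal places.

Import duty: GBP 12241.00

Ad valorem component: 68416.32 × 12% = 8209.96
Specific component: 5168 × 0.78 = 4031.04
Import duty = 8209.96 + 4031.04 = 12241.00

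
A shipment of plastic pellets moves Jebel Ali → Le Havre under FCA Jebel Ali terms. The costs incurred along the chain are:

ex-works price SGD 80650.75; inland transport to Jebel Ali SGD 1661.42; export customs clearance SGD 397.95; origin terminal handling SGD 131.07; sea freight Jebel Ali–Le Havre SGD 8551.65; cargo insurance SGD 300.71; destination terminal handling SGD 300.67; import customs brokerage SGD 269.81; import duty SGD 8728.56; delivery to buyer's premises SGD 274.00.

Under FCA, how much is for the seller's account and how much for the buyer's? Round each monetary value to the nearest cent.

FCA: the seller delivers export-cleared goods to the carrier; the buyer bears costs from that point.
Seller's account: goods 80650.75 + inland to port 1661.42 + export clearance 397.95 = 82710.12
Buyer's account: origin terminal 131.07 + freight 8551.65 + insurance 300.71 + destination terminal 300.67 + brokerage 269.81 + duty 8728.56 + delivery 274.00 = 18556.47

Seller: SGD 82710.12; buyer: SGD 18556.47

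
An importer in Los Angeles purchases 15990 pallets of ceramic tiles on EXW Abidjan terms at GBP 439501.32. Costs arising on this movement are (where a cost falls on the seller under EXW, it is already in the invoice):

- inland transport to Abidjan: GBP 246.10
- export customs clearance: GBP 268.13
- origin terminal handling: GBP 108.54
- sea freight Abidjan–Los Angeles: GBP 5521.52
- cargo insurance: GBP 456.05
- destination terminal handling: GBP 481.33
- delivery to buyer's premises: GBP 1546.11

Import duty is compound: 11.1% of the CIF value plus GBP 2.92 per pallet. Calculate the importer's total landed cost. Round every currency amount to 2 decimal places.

Total landed cost: GBP 544337.18

EXW: the seller makes goods available at their premises; the buyer bears all onward costs.
CIF value = EXW price + inland to port + export clearance + origin terminal + freight + insurance = 439501.32 + 246.10 + 268.13 + 108.54 + 5521.52 + 456.05 = 446101.66
Ad valorem component: 446101.66 × 11.1% = 49517.28
Specific component: 15990 × 2.92 = 46690.80
Import duty = 49517.28 + 46690.80 = 96208.08
Buyer bears: inland to port 246.10 + export clearance 268.13 + origin terminal 108.54 + freight 5521.52 + insurance 456.05 + destination terminal 481.33 + delivery 1546.11 + duty 96208.08 = 104835.86
Landed cost = invoice 439501.32 + 104835.86 = 544337.18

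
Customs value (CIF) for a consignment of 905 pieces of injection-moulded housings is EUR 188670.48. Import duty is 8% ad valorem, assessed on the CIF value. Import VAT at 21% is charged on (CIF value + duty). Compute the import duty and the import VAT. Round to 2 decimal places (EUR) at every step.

Import duty = 188670.48 × 8% = 15093.64
VAT base = CIF + duty = 188670.48 + 15093.64 = 203764.12
Import VAT = 203764.12 × 21% = 42790.47

Import duty: EUR 15093.64; import VAT: EUR 42790.47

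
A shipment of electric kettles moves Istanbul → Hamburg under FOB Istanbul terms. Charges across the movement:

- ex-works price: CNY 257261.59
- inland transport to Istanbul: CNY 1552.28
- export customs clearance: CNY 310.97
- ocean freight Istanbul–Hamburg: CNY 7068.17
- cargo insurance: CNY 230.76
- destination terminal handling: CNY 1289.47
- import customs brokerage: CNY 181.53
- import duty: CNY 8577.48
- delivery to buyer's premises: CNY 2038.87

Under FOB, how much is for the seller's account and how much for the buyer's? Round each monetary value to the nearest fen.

Seller: CNY 259124.84; buyer: CNY 19386.28

FOB: the seller bears costs until goods are on board at the origin port; the buyer bears freight, insurance and all costs thereafter.
Seller's account: goods 257261.59 + inland to port 1552.28 + export clearance 310.97 = 259124.84
Buyer's account: freight 7068.17 + insurance 230.76 + destination terminal 1289.47 + brokerage 181.53 + duty 8577.48 + delivery 2038.87 = 19386.28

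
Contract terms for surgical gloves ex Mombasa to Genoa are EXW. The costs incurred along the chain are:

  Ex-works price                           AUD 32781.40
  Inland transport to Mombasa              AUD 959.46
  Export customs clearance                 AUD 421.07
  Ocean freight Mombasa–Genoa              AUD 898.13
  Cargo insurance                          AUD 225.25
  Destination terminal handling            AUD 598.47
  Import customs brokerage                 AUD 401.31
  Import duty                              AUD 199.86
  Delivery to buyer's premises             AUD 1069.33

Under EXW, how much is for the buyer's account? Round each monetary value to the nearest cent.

EXW: the seller makes goods available at their premises; the buyer bears all onward costs.
Seller's account: goods 32781.40 = 32781.40
Buyer's account: inland to port 959.46 + export clearance 421.07 + freight 898.13 + insurance 225.25 + destination terminal 598.47 + brokerage 401.31 + duty 199.86 + delivery 1069.33 = 4772.88

Buyer's account: AUD 4772.88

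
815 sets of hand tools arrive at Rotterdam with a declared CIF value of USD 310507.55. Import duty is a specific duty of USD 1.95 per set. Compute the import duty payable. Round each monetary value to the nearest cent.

Import duty: USD 1589.25

Import duty = 815 × 1.95 = 1589.25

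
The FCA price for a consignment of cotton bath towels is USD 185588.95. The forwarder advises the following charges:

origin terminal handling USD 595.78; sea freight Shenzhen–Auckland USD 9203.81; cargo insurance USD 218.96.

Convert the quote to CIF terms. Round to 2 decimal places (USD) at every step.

CIF price: USD 195607.50

From FCA to CIF, the seller additionally bears: origin terminal, freight, insurance.
CIF price = 185588.95 + 595.78 + 9203.81 + 218.96 = 195607.50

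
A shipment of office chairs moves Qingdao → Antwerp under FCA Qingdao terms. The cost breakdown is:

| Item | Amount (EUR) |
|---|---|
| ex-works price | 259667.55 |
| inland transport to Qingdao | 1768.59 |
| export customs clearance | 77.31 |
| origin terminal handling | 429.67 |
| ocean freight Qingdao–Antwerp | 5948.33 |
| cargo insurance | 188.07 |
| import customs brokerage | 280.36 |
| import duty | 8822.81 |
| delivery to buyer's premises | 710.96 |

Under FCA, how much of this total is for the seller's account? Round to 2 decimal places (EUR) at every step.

Seller's account: EUR 261513.45

FCA: the seller delivers export-cleared goods to the carrier; the buyer bears costs from that point.
Seller's account: goods 259667.55 + inland to port 1768.59 + export clearance 77.31 = 261513.45
Buyer's account: origin terminal 429.67 + freight 5948.33 + insurance 188.07 + brokerage 280.36 + duty 8822.81 + delivery 710.96 = 16380.20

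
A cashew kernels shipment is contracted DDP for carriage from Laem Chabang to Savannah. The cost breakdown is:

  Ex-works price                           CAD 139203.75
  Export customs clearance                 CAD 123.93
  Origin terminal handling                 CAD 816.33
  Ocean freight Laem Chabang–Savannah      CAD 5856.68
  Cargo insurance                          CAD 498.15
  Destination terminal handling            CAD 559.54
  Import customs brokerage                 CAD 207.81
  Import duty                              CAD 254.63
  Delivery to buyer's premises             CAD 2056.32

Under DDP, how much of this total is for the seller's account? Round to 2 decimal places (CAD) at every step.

Seller's account: CAD 149577.14

DDP: the seller bears all costs including import duty.
Seller's account: goods 139203.75 + export clearance 123.93 + origin terminal 816.33 + freight 5856.68 + insurance 498.15 + destination terminal 559.54 + brokerage 207.81 + duty 254.63 + delivery 2056.32 = 149577.14
Buyer's account: 0.00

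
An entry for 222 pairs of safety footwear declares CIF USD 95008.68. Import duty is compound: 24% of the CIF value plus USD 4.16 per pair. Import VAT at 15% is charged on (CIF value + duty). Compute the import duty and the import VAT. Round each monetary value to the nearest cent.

Ad valorem component: 95008.68 × 24% = 22802.08
Specific component: 222 × 4.16 = 923.52
Import duty = 22802.08 + 923.52 = 23725.60
VAT base = CIF + duty = 95008.68 + 23725.60 = 118734.28
Import VAT = 118734.28 × 15% = 17810.14

Import duty: USD 23725.60; import VAT: USD 17810.14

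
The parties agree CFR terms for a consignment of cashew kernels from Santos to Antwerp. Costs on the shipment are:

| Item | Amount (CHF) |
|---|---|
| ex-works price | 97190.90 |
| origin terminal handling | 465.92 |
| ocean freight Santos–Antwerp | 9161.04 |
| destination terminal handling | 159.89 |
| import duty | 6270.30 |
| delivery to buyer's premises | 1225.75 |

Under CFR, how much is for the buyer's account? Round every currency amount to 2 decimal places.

Buyer's account: CHF 7655.94

CFR: the seller pays costs through ocean freight to the destination port, but not insurance.
Seller's account: goods 97190.90 + origin terminal 465.92 + freight 9161.04 = 106817.86
Buyer's account: destination terminal 159.89 + duty 6270.30 + delivery 1225.75 = 7655.94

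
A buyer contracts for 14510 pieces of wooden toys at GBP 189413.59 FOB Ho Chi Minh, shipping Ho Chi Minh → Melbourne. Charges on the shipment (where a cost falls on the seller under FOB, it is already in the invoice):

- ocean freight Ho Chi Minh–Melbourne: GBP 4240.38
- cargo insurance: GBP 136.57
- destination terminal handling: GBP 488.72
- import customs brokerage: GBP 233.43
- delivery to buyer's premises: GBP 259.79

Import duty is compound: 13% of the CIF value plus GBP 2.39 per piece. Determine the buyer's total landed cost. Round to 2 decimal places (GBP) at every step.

FOB: the seller bears costs until goods are on board at the origin port; the buyer bears freight, insurance and all costs thereafter.
CIF value = FOB price + freight + insurance = 189413.59 + 4240.38 + 136.57 = 193790.54
Ad valorem component: 193790.54 × 13% = 25192.77
Specific component: 14510 × 2.39 = 34678.90
Import duty = 25192.77 + 34678.90 = 59871.67
Buyer bears: freight 4240.38 + insurance 136.57 + destination terminal 488.72 + brokerage 233.43 + delivery 259.79 + duty 59871.67 = 65230.56
Landed cost = invoice 189413.59 + 65230.56 = 254644.15

Total landed cost: GBP 254644.15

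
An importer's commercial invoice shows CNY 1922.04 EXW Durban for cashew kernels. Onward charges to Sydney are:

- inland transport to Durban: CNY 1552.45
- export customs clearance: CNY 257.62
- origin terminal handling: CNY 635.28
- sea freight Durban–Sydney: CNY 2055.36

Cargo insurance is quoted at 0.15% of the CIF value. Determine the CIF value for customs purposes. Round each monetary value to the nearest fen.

CIF value: CNY 6432.40

Let C be the CIF value. C = EXW price + pre-shipment costs + freight + 0.15% × C
C − 0.15% × C = 1922.04 + 1552.45 + 257.62 + 635.28 + 2055.36
0.9985 × C = 6422.75
C = 6422.75 / 0.9985 = 6432.40
Insurance premium = 0.15% × 6432.40 = 9.65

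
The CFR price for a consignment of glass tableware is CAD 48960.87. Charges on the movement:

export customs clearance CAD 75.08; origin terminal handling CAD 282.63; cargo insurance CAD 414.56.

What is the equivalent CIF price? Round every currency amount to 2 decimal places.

CIF price: CAD 49375.43

Not relevant to the conversion: origin terminal, export clearance — on the seller under both CFR and CIF; already in the CFR price and stays in the CIF price.
From CFR to CIF, the seller additionally bears: insurance.
CIF price = 48960.87 + 414.56 = 49375.43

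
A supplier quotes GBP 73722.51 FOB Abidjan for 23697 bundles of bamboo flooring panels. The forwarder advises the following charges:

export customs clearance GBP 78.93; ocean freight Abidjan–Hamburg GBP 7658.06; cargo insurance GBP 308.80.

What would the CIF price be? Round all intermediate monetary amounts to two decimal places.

Not relevant to the conversion: export clearance — on the seller under both FOB and CIF; already in the FOB price and stays in the CIF price.
From FOB to CIF, the seller additionally bears: freight, insurance.
CIF price = 73722.51 + 7658.06 + 308.80 = 81689.37

CIF price: GBP 81689.37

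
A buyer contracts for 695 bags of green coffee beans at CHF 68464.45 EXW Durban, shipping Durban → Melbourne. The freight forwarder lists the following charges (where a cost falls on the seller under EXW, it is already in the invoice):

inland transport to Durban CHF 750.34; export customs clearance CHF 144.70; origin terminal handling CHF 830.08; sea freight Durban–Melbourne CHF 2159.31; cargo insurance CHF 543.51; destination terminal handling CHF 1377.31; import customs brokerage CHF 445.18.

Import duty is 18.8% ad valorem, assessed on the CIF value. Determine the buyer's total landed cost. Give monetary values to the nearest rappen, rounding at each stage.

Total landed cost: CHF 88418.65

EXW: the seller makes goods available at their premises; the buyer bears all onward costs.
CIF value = EXW price + inland to port + export clearance + origin terminal + freight + insurance = 68464.45 + 750.34 + 144.70 + 830.08 + 2159.31 + 543.51 = 72892.39
Import duty = 72892.39 × 18.8% = 13703.77
Buyer bears: inland to port 750.34 + export clearance 144.70 + origin terminal 830.08 + freight 2159.31 + insurance 543.51 + destination terminal 1377.31 + brokerage 445.18 + duty 13703.77 = 19954.20
Landed cost = invoice 68464.45 + 19954.20 = 88418.65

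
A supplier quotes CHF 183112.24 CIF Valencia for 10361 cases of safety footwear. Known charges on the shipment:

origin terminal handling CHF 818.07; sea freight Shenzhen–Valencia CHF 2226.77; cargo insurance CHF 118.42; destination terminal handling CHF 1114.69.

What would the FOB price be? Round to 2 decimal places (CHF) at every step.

FOB price: CHF 180767.05

Not relevant to the conversion: origin terminal — on the seller under both CIF and FOB; already in the CIF price and stays in the FOB price. destination terminal — on the buyer under both terms; not part of either seller's price.
From CIF to FOB, the seller no longer bears: freight, insurance.
FOB price = 183112.24 − 2226.77 − 118.42 = 180767.05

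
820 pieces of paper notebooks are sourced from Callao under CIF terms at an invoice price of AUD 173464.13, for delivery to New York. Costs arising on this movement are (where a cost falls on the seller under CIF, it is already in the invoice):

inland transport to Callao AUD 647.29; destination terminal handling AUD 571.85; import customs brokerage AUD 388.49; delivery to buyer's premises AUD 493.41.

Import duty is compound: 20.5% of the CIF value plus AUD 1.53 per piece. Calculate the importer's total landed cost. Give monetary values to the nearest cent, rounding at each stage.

Total landed cost: AUD 211732.63

CIF: the seller pays costs through ocean freight and marine insurance to the destination port.
Already in the invoice (seller's account under CIF): inland to port — exclude.
The CIF price already equals the CIF value: 173464.13
Ad valorem component: 173464.13 × 20.5% = 35560.15
Specific component: 820 × 1.53 = 1254.60
Import duty = 35560.15 + 1254.60 = 36814.75
Buyer bears: destination terminal 571.85 + brokerage 388.49 + delivery 493.41 + duty 36814.75 = 38268.50
Landed cost = invoice 173464.13 + 38268.50 = 211732.63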